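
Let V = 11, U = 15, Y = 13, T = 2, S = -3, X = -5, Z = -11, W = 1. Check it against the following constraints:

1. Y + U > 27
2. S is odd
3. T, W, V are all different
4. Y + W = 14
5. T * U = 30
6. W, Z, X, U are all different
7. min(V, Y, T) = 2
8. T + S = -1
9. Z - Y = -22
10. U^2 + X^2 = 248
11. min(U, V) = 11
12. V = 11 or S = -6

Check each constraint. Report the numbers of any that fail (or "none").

1. Y + U = 13 + 15 = 28; 28 > 27  holds
2. S = -3 is odd  holds
3. values 2, 1, 11 are pairwise distinct  holds
4. Y + W = 13 + 1 = 14  holds
5. T * U = 2 * 15 = 30  holds
6. values 1, -11, -5, 15 are pairwise distinct  holds
7. min(11, 13, 2) = 2  holds
8. T + S = 2 + (-3) = -1  holds
9. Z - Y = -11 - 13 = -24, not -22  fails
10. U^2 + X^2 = 15^2 + (-5)^2 = 225 + 25 = 250, not 248  fails
11. min(15, 11) = 11  holds
12. V = 11 = 11 (first disjunct)  holds

Constraints 9, 10 do not hold.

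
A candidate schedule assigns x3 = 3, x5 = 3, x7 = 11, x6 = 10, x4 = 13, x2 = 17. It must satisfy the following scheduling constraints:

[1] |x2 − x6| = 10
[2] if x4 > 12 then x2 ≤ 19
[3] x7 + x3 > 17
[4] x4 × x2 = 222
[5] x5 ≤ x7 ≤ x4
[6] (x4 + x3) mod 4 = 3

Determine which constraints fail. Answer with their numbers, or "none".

No — constraints 1, 3, 4, and 6 are not satisfied.

[1] |17 − 10| = 7, not 10 — fails.
[2] x4 = 13 > 12, so we need x2 ≤ 19; x2 = 17 ≤ 19 — holds.
[3] x7 + x3 = 11 + 3 = 14; 14 ≤ 17, bound 17 not met — fails.
[4] x4 × x2 = 13 × 17 = 221, not 222 — fails.
[5] values 3 ≤ 11 ≤ 13 — holds.
[6] x4 + x3 = 16; 16 mod 4 = 0, not 3 — fails.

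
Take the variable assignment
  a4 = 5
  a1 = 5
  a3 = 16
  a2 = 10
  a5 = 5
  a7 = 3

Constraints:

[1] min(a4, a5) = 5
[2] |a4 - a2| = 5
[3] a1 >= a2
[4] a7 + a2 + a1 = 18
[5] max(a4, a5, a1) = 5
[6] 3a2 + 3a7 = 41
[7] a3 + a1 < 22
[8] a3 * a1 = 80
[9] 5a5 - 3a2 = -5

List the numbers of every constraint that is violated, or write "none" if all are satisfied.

Constraints 3, 6 are violated.

[1] min(5, 5) = 5  ✔
[2] |5 - 10| = 5  ✔
[3] a1 = 5, a2 = 10; 5 < 10 (want ≥)  ✘
[4] a7 + a2 + a1 = 3 + 10 + 5 = 18  ✔
[5] max(5, 5, 5) = 5  ✔
[6] 3a2 + 3a7 = 3(10) + 3(3) = 39, not 41  ✘
[7] a3 + a1 = 16 + 5 = 21; 21 < 22  ✔
[8] a3 * a1 = 16 * 5 = 80  ✔
[9] 5a5 - 3a2 = 5(5) - 3(10) = -5  ✔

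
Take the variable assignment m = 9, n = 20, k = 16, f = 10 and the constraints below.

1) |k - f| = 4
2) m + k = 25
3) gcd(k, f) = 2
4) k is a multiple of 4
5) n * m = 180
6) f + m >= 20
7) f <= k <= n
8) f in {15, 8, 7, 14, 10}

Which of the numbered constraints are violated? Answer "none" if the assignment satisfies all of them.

Constraints 1 and 6 are violated.

1) |16 - 10| = 6, not 4 — violated.
2) m + k = 9 + 16 = 25 — satisfied.
3) gcd(16, 10) = 2 — satisfied.
4) 16 / 4 = 4, so 4 divides 16 — satisfied.
5) n * m = 20 * 9 = 180 — satisfied.
6) f + m = 10 + 9 = 19; 19 < 20, bound 20 not met — violated.
7) values 10 <= 16 <= 20 — satisfied.
8) f = 10 is in {15, 8, 7, 14, 10} — satisfied.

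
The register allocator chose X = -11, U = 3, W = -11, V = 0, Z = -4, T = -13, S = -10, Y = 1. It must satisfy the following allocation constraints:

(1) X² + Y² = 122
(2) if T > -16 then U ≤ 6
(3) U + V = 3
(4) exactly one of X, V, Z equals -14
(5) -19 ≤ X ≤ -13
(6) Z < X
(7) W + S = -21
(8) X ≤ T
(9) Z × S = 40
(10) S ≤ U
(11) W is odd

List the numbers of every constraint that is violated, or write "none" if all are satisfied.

(1) X² + Y² = (-11)² + 1² = 121 + 1 = 122 — holds.
(2) T = -13 > -16, so we need U ≤ 6; U = 3 ≤ 6 — holds.
(3) U + V = 3 + 0 = 3 — holds.
(4) X=-11, V=0, Z=-4; 0 of them equal -14, not exactly one — fails.
(5) X = -11 is outside [-19, -13] — fails.
(6) Z = -4, X = -11; -4 ≥ -11 (want <) — fails.
(7) W + S = -11 + (-10) = -21 — holds.
(8) X = -11, T = -13; -11 > -13 (want ≤) — fails.
(9) Z × S = -4 × (-10) = 40 — holds.
(10) S = -10, U = 3; -10 ≤ 3 — holds.
(11) W = -11 is odd — holds.

Constraints 4, 5, 6, and 8 do not hold.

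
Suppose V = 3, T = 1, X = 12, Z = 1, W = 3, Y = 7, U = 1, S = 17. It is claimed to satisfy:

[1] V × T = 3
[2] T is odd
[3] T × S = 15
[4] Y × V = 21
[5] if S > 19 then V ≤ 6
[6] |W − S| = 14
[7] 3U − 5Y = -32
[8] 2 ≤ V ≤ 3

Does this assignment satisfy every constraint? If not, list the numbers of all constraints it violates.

No — constraint 3 is not satisfied.

[1] V × T = 3 × 1 = 3 — OK.
[2] T = 1 is odd — OK.
[3] T × S = 1 × 17 = 17, not 15 — violated.
[4] Y × V = 7 × 3 = 21 — OK.
[5] S = 17, not > 19; antecedent false, conditional vacuously true — OK.
[6] |3 − 17| = 14 — OK.
[7] 3U − 5Y = 3(1) − 5(7) = -32 — OK.
[8] V = 3 lies in [2, 3] — OK.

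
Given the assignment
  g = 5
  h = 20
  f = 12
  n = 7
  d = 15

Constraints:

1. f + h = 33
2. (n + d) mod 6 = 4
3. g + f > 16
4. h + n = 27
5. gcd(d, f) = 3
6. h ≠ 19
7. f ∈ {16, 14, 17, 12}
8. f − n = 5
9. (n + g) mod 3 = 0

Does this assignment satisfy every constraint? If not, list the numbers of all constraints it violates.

No — constraint 1 is not satisfied.

1. f + h = 12 + 20 = 32, not 33  no
2. n + d = 22; 22 mod 6 = 4  yes
3. g + f = 5 + 12 = 17; 17 > 16  yes
4. h + n = 20 + 7 = 27  yes
5. gcd(15, 12) = 3  yes
6. h = 20, and 20 ≠ 19  yes
7. f = 12 is in {16, 14, 17, 12}  yes
8. f − n = 12 − 7 = 5  yes
9. n + g = 12; 12 mod 3 = 0  yes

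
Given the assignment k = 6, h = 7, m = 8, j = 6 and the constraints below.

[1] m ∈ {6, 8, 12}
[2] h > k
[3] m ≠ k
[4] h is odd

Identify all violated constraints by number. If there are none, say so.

The assignment satisfies every constraint.

[1] m = 8 is in {6, 8, 12} — satisfied.
[2] h = 7, k = 6; 7 > 6 — satisfied.
[3] m = 8, k = 6; distinct — satisfied.
[4] h = 7 is odd — satisfied.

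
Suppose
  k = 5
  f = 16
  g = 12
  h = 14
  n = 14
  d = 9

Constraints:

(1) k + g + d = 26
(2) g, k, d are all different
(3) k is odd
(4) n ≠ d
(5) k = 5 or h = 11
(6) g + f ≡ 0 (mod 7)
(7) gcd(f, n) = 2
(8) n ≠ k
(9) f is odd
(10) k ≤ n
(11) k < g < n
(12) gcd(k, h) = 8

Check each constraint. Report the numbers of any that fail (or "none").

Constraints 9 and 12 do not hold.

(1) k + g + d = 5 + 12 + 9 = 26 — holds.
(2) values 12, 5, 9 are pairwise distinct — holds.
(3) k = 5 is odd — holds.
(4) n = 14, d = 9; distinct — holds.
(5) k = 5 = 5 (first disjunct) — holds.
(6) g + f = 28; 28 mod 7 = 0 — holds.
(7) gcd(16, 14) = 2 — holds.
(8) n = 14, k = 5; distinct — holds.
(9) f = 16 is even — fails.
(10) k = 5, n = 14; 5 ≤ 14 — holds.
(11) values 5 < 12 < 14 — holds.
(12) gcd(5, 14) = 1, not 8 — fails.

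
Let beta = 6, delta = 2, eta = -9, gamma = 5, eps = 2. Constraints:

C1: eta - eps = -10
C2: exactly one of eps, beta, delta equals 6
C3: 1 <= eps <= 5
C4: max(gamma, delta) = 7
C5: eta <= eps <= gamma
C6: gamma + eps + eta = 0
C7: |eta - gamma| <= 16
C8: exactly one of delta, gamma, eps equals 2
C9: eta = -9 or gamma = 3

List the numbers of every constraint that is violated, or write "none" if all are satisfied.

C1: eta - eps = -9 - 2 = -11, not -10 — violated.
C2: eps=2, beta=6, delta=2; 1 of them equals 6 — satisfied.
C3: eps = 2 lies in [1, 5] — satisfied.
C4: max(5, 2) = 5, not 7 — violated.
C5: values -9 <= 2 <= 5 — satisfied.
C6: gamma + eps + eta = 5 + 2 + (-9) = -2, not 0 — violated.
C7: |-9 - 5| = 14; 14 ≤ 16 — satisfied.
C8: delta=2, gamma=5, eps=2; 2 of them equal 2, not exactly one — violated.
C9: eta = -9 = -9 (first disjunct) — satisfied.

Violated: 1, 4, 6, 8.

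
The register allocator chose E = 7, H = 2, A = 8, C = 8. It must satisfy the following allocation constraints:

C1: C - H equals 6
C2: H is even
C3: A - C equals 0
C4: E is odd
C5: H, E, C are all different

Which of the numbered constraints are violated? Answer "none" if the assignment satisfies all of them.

All constraints are satisfied.

C1: C - H = 8 - 2 = 6 — OK.
C2: H = 2 is even — OK.
C3: A - C = 8 - 8 = 0 — OK.
C4: E = 7 is odd — OK.
C5: values 2, 7, 8 are pairwise distinct — OK.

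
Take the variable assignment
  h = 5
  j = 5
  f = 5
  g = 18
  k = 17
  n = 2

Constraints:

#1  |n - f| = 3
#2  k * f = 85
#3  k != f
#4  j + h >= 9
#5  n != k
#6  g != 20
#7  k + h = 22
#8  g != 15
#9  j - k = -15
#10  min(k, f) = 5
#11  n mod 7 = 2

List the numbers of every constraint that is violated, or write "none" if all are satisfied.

Constraint 9 is violated.

#1 |2 - 5| = 3  ✓
#2 k * f = 17 * 5 = 85  ✓
#3 k = 17, f = 5; distinct  ✓
#4 j + h = 5 + 5 = 10; 10 ≥ 9  ✓
#5 n = 2, k = 17; distinct  ✓
#6 g = 18, and 18 ≠ 20  ✓
#7 k + h = 17 + 5 = 22  ✓
#8 g = 18, and 18 ≠ 15  ✓
#9 j - k = 5 - 17 = -12, not -15  ✗
#10 min(17, 5) = 5  ✓
#11 2 mod 7 = 2  ✓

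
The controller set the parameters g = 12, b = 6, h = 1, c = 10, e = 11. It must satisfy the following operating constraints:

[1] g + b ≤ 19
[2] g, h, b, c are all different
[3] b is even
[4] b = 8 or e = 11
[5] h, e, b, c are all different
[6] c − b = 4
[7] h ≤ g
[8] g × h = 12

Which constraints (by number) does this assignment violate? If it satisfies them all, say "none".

[1] g + b = 12 + 6 = 18; 18 ≤ 19 — holds.
[2] values 12, 1, 6, 10 are pairwise distinct — holds.
[3] b = 6 is even — holds.
[4] b = 6 ≠ 8, but e = 11 = 11 (second disjunct) — holds.
[5] values 1, 11, 6, 10 are pairwise distinct — holds.
[6] c − b = 10 − 6 = 4 — holds.
[7] h = 1, g = 12; 1 ≤ 12 — holds.
[8] g × h = 12 × 1 = 12 — holds.

Yes — all constraints hold.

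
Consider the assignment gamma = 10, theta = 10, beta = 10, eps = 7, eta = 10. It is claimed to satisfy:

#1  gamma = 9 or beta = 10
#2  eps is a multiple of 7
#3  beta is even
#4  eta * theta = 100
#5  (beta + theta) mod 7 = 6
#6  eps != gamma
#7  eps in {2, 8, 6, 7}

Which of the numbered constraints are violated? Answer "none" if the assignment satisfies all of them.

The assignment satisfies every constraint.

#1 gamma = 10 ≠ 9, but beta = 10 = 10 (second disjunct)  ✓
#2 7 / 7 = 1, so 7 divides 7  ✓
#3 beta = 10 is even  ✓
#4 eta * theta = 10 * 10 = 100  ✓
#5 beta + theta = 20; 20 mod 7 = 6  ✓
#6 eps = 7, gamma = 10; distinct  ✓
#7 eps = 7 is in {2, 8, 6, 7}  ✓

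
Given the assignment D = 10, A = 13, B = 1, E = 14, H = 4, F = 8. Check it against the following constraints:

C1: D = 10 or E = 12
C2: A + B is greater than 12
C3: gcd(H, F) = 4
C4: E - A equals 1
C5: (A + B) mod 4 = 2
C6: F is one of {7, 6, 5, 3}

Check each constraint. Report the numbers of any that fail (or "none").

Violated: 6.

C1: D = 10 = 10 (first disjunct) — OK.
C2: A + B = 13 + 1 = 14; 14 > 12 — OK.
C3: gcd(4, 8) = 4 — OK.
C4: E - A = 14 - 13 = 1 — OK.
C5: A + B = 14; 14 mod 4 = 2 — OK.
C6: F = 8 is not in {7, 6, 5, 3} — violated.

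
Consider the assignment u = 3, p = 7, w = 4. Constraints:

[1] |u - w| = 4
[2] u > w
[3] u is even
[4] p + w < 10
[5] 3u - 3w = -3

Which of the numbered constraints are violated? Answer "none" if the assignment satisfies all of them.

No — constraints 1, 2, 3, and 4 are not satisfied.

[1] |3 - 4| = 1, not 4 — does not hold.
[2] u = 3, w = 4; 3 ≤ 4 (want >) — does not hold.
[3] u = 3 is odd — does not hold.
[4] p + w = 7 + 4 = 11; 11 ≥ 10, bound 10 not met — does not hold.
[5] 3u - 3w = 3(3) - 3(4) = -3 — holds.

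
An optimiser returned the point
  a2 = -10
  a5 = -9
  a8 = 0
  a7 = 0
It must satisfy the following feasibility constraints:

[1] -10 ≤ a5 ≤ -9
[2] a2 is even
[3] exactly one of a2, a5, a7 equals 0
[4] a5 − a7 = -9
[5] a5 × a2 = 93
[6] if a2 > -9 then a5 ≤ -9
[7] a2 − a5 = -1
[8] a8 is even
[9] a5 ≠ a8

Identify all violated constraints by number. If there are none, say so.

Constraint 5 is violated.

[1] a5 = -9 lies in [-10, -9]  true
[2] a2 = -10 is even  true
[3] a2=-10, a5=-9, a7=0; 1 of them equals 0  true
[4] a5 − a7 = -9 − 0 = -9  true
[5] a5 × a2 = -9 × (-10) = 90, not 93  false
[6] a2 = -10, not > -9; antecedent false, conditional vacuously true  true
[7] a2 − a5 = -10 − (-9) = -1  true
[8] a8 = 0 is even  true
[9] a5 = -9, a8 = 0; distinct  true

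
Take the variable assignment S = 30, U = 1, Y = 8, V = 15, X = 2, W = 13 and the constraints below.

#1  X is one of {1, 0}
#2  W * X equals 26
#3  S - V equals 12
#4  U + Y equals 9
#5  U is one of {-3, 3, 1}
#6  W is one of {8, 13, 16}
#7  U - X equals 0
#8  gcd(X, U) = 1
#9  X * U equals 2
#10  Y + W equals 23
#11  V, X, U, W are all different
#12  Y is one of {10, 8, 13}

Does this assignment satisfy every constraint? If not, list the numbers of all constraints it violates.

#1 X = 2 is not in {1, 0} — does not hold.
#2 W * X = 13 * 2 = 26 — holds.
#3 S - V = 30 - 15 = 15, not 12 — does not hold.
#4 U + Y = 1 + 8 = 9 — holds.
#5 U = 1 is in {-3, 3, 1} — holds.
#6 W = 13 is in {8, 13, 16} — holds.
#7 U - X = 1 - 2 = -1, not 0 — does not hold.
#8 gcd(2, 1) = 1 — holds.
#9 X * U = 2 * 1 = 2 — holds.
#10 Y + W = 8 + 13 = 21, not 23 — does not hold.
#11 values 15, 2, 1, 13 are pairwise distinct — holds.
#12 Y = 8 is in {10, 8, 13} — holds.

Violated: 1, 3, 7, and 10.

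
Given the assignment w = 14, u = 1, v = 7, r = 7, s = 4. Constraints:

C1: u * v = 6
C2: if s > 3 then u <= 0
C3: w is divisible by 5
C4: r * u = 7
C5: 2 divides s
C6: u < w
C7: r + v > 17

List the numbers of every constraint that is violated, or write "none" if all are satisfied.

Violated: 1, 2, 3, 7.

C1: u * v = 1 * 7 = 7, not 6  no
C2: s = 4 > 3, so we need u ≤ 0; but u = 1 > 0  no
C3: 14 = 5*2 + 4, so 5 does not divide 14  no
C4: r * u = 7 * 1 = 7  yes
C5: 4 / 2 = 2, so 2 divides 4  yes
C6: u = 1, w = 14; 1 < 14  yes
C7: r + v = 7 + 7 = 14; 14 ≤ 17, bound 17 not met  no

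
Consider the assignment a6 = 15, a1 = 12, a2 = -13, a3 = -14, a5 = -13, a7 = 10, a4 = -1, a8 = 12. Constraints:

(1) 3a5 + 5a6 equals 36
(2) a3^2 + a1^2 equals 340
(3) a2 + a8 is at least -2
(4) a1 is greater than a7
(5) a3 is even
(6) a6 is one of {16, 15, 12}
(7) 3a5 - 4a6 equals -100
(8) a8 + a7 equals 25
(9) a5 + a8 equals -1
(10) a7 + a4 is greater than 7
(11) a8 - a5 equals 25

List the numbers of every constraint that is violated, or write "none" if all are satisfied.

(1) 3a5 + 5a6 = 3(-13) + 5(15) = 36 — holds.
(2) a3^2 + a1^2 = (-14)^2 + 12^2 = 196 + 144 = 340 — holds.
(3) a2 + a8 = -13 + 12 = -1; -1 ≥ -2 — holds.
(4) a1 = 12, a7 = 10; 12 > 10 — holds.
(5) a3 = -14 is even — holds.
(6) a6 = 15 is in {16, 15, 12} — holds.
(7) 3a5 - 4a6 = 3(-13) - 4(15) = -99, not -100 — does not hold.
(8) a8 + a7 = 12 + 10 = 22, not 25 — does not hold.
(9) a5 + a8 = -13 + 12 = -1 — holds.
(10) a7 + a4 = 10 + (-1) = 9; 9 > 7 — holds.
(11) a8 - a5 = 12 - (-13) = 25 — holds.

The assignment fails constraints 7, 8.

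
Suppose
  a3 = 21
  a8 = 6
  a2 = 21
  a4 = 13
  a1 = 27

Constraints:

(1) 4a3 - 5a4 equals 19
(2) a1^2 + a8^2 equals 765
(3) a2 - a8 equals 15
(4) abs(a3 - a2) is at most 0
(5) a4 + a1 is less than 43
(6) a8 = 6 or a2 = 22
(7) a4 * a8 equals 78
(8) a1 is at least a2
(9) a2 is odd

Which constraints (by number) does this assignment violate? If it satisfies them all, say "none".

Yes — all constraints hold.

(1) 4a3 - 5a4 = 4(21) - 5(13) = 19  holds
(2) a1^2 + a8^2 = 27^2 + 6^2 = 729 + 36 = 765  holds
(3) a2 - a8 = 21 - 6 = 15  holds
(4) abs(21 - 21) = 0; 0 ≤ 0  holds
(5) a4 + a1 = 13 + 27 = 40; 40 < 43  holds
(6) a8 = 6 = 6 (first disjunct)  holds
(7) a4 * a8 = 13 * 6 = 78  holds
(8) a1 = 27, a2 = 21; 27 ≥ 21  holds
(9) a2 = 21 is odd  holds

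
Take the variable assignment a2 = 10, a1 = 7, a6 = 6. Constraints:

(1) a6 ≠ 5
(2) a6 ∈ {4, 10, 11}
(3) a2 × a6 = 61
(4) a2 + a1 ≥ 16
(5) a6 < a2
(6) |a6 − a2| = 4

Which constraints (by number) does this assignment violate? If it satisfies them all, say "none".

(1) a6 = 6, and 6 ≠ 5 — satisfied.
(2) a6 = 6 is not in {4, 10, 11} — violated.
(3) a2 × a6 = 10 × 6 = 60, not 61 — violated.
(4) a2 + a1 = 10 + 7 = 17; 17 ≥ 16 — satisfied.
(5) a6 = 6, a2 = 10; 6 < 10 — satisfied.
(6) |6 − 10| = 4 — satisfied.

The assignment fails constraints 2, 3.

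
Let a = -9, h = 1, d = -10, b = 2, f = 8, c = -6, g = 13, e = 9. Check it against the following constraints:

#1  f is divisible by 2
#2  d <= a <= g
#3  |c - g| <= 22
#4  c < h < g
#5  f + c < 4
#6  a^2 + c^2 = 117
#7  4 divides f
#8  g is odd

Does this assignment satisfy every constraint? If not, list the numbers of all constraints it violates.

#1 8 / 2 = 4, so 2 divides 8  yes
#2 values -10 <= -9 <= 13  yes
#3 |-6 - 13| = 19; 19 ≤ 22  yes
#4 values -6 < 1 < 13  yes
#5 f + c = 8 + (-6) = 2; 2 < 4  yes
#6 a^2 + c^2 = (-9)^2 + (-6)^2 = 81 + 36 = 117  yes
#7 8 / 4 = 2, so 4 divides 8  yes
#8 g = 13 is odd  yes

The assignment satisfies every constraint.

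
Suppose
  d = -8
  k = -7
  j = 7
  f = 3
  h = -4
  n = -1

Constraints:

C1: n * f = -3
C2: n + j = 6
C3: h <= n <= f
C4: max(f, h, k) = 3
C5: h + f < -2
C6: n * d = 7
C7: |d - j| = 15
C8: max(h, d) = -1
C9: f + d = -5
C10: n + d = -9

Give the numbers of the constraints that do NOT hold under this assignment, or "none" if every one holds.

C1: n * f = -1 * 3 = -3  ✔
C2: n + j = -1 + 7 = 6  ✔
C3: values -4 <= -1 <= 3  ✔
C4: max(3, -4, -7) = 3  ✔
C5: h + f = -4 + 3 = -1; -1 ≥ -2, bound -2 not met  ✘
C6: n * d = -1 * (-8) = 8, not 7  ✘
C7: |-8 - 7| = 15  ✔
C8: max(-4, -8) = -4, not -1  ✘
C9: f + d = 3 + (-8) = -5  ✔
C10: n + d = -1 + (-8) = -9  ✔

Constraints 5, 6, 8 are violated.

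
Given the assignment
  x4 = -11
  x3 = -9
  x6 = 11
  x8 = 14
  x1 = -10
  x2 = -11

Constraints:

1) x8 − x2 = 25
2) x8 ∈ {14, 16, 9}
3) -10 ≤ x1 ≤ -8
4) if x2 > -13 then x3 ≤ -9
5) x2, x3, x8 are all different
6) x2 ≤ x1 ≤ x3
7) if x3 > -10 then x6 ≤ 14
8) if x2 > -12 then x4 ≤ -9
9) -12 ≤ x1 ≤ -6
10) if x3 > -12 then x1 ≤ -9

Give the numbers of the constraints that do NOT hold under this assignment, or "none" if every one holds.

1) x8 − x2 = 14 − (-11) = 25  true
2) x8 = 14 is in {14, 16, 9}  true
3) x1 = -10 lies in [-10, -8]  true
4) x2 = -11 > -13, so we need x3 ≤ -9; x3 = -9 ≤ -9  true
5) values -11, -9, 14 are pairwise distinct  true
6) values -11 ≤ -10 ≤ -9  true
7) x3 = -9 > -10, so we need x6 ≤ 14; x6 = 11 ≤ 14  true
8) x2 = -11 > -12, so we need x4 ≤ -9; x4 = -11 ≤ -9  true
9) x1 = -10 lies in [-12, -6]  true
10) x3 = -9 > -12, so we need x1 ≤ -9; x1 = -10 ≤ -9  true

The assignment satisfies every constraint.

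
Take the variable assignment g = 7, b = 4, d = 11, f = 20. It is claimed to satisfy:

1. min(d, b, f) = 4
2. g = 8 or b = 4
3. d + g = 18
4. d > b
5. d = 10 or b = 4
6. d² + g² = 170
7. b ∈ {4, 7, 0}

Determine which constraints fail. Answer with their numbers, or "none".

1. min(11, 4, 20) = 4 — holds.
2. g = 7 ≠ 8, but b = 4 = 4 (second disjunct) — holds.
3. d + g = 11 + 7 = 18 — holds.
4. d = 11, b = 4; 11 > 4 — holds.
5. d = 11 ≠ 10, but b = 4 = 4 (second disjunct) — holds.
6. d² + g² = 11² + 7² = 121 + 49 = 170 — holds.
7. b = 4 is in {4, 7, 0} — holds.

No violations.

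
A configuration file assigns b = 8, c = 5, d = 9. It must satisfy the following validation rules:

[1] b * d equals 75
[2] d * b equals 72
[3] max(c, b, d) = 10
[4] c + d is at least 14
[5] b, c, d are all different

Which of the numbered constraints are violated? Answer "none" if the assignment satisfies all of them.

[1] b * d = 8 * 9 = 72, not 75 — fails.
[2] d * b = 9 * 8 = 72 — holds.
[3] max(5, 8, 9) = 9, not 10 — fails.
[4] c + d = 5 + 9 = 14; 14 ≥ 14 — holds.
[5] values 8, 5, 9 are pairwise distinct — holds.

The assignment fails constraints 1 and 3.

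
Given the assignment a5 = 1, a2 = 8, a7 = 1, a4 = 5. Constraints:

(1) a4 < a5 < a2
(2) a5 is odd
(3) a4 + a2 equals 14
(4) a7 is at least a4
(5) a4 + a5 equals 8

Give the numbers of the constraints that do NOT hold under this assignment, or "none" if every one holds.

(1) values 5, 1, 8; a4 = 5 is not < a5 = 1  fails
(2) a5 = 1 is odd  holds
(3) a4 + a2 = 5 + 8 = 13, not 14  fails
(4) a7 = 1, a4 = 5; 1 < 5 (want ≥)  fails
(5) a4 + a5 = 5 + 1 = 6, not 8  fails

Constraints 1, 3, 4, and 5 do not hold.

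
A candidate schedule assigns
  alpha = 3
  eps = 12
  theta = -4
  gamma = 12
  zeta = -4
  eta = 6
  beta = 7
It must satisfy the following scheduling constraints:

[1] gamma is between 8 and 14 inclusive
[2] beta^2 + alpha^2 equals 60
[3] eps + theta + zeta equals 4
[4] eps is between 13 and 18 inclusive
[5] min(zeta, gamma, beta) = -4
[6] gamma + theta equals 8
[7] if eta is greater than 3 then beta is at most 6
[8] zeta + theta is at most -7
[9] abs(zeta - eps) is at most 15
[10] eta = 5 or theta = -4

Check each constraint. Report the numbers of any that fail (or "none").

[1] gamma = 12 lies in [8, 14] — holds.
[2] beta^2 + alpha^2 = 7^2 + 3^2 = 49 + 9 = 58, not 60 — fails.
[3] eps + theta + zeta = 12 + (-4) + (-4) = 4 — holds.
[4] eps = 12 is outside [13, 18] — fails.
[5] min(-4, 12, 7) = -4 — holds.
[6] gamma + theta = 12 + (-4) = 8 — holds.
[7] eta = 6 > 3, so we need beta ≤ 6; but beta = 7 > 6 — fails.
[8] zeta + theta = -4 + (-4) = -8; -8 ≤ -7 — holds.
[9] abs(-4 - 12) = 16; 16 > 15, exceeds bound 15 — fails.
[10] eta = 6 ≠ 5, but theta = -4 = -4 (second disjunct) — holds.

Constraints 2, 4, 7, and 9 do not hold.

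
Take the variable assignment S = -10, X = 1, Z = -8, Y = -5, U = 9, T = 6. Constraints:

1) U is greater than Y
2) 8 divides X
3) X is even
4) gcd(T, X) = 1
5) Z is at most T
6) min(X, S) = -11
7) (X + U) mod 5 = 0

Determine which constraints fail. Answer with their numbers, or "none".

1) U = 9, Y = -5; 9 > -5 — holds.
2) 1 = 8*0 + 1, so 8 does not divide 1 — fails.
3) X = 1 is odd — fails.
4) gcd(6, 1) = 1 — holds.
5) Z = -8, T = 6; -8 ≤ 6 — holds.
6) min(1, -10) = -10, not -11 — fails.
7) X + U = 10; 10 mod 5 = 0 — holds.

Violated: 2, 3, and 6.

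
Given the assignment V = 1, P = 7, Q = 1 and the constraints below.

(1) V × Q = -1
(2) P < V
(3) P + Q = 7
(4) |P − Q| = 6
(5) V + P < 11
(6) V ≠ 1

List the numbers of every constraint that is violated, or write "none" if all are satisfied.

(1) V × Q = 1 × 1 = 1, not -1  ✘
(2) P = 7, V = 1; 7 ≥ 1 (want <)  ✘
(3) P + Q = 7 + 1 = 8, not 7  ✘
(4) |7 − 1| = 6  ✔
(5) V + P = 1 + 7 = 8; 8 < 11  ✔
(6) V = 1, but 1 is required to differ  ✘

Constraints 1, 2, 3, and 6 are violated.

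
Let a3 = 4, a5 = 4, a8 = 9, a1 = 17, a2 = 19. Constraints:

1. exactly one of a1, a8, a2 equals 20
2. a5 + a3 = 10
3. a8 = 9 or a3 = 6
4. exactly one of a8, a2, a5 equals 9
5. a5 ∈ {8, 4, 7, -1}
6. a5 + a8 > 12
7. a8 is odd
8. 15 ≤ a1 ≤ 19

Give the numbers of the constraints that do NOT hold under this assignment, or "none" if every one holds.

1. a1=17, a8=9, a2=19; 0 of them equal 20, not exactly one  ✗
2. a5 + a3 = 4 + 4 = 8, not 10  ✗
3. a8 = 9 = 9 (first disjunct)  ✓
4. a8=9, a2=19, a5=4; 1 of them equals 9  ✓
5. a5 = 4 is in {8, 4, 7, -1}  ✓
6. a5 + a8 = 4 + 9 = 13; 13 > 12  ✓
7. a8 = 9 is odd  ✓
8. a1 = 17 lies in [15, 19]  ✓

Violated: 1 and 2.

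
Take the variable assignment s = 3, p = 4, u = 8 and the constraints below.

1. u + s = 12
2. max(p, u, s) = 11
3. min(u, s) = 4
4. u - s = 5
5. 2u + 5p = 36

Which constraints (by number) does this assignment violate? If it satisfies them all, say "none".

1. u + s = 8 + 3 = 11, not 12 — does not hold.
2. max(4, 8, 3) = 8, not 11 — does not hold.
3. min(8, 3) = 3, not 4 — does not hold.
4. u - s = 8 - 3 = 5 — holds.
5. 2u + 5p = 2(8) + 5(4) = 36 — holds.

The assignment fails constraints 1, 2, 3.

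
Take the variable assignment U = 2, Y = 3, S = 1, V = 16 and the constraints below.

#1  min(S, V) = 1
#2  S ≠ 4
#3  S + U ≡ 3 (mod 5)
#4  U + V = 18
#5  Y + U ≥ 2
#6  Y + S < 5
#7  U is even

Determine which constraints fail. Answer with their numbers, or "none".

None — every constraint holds.

#1 min(1, 16) = 1 — holds.
#2 S = 1, and 1 ≠ 4 — holds.
#3 S + U = 3; 3 mod 5 = 3 — holds.
#4 U + V = 2 + 16 = 18 — holds.
#5 Y + U = 3 + 2 = 5; 5 ≥ 2 — holds.
#6 Y + S = 3 + 1 = 4; 4 < 5 — holds.
#7 U = 2 is even — holds.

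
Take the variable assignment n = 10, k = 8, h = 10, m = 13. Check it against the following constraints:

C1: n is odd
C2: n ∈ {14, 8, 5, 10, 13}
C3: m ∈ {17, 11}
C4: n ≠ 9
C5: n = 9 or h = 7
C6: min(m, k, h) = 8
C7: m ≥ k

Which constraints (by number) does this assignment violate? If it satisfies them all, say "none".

The assignment fails constraints 1, 3, and 5.

C1: n = 10 is even — fails.
C2: n = 10 is in {14, 8, 5, 10, 13} — holds.
C3: m = 13 is not in {17, 11} — fails.
C4: n = 10, and 10 ≠ 9 — holds.
C5: n = 10 ≠ 9 and h = 10 ≠ 7; both disjuncts false — fails.
C6: min(13, 8, 10) = 8 — holds.
C7: m = 13, k = 8; 13 ≥ 8 — holds.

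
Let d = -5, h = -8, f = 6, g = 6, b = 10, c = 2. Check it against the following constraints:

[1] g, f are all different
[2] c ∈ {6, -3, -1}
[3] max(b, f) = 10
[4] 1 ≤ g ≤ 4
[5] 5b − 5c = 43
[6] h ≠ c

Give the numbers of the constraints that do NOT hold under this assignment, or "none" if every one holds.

[1] g = f = 6, not all different  ✘
[2] c = 2 is not in {6, -3, -1}  ✘
[3] max(10, 6) = 10  ✔
[4] g = 6 is outside [1, 4]  ✘
[5] 5b − 5c = 5(10) − 5(2) = 40, not 43  ✘
[6] h = -8, c = 2; distinct  ✔

Violated: 1, 2, 4, and 5.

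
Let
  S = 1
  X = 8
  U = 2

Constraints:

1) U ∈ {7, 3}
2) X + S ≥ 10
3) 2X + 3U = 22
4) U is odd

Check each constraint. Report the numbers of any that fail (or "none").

1) U = 2 is not in {7, 3} — fails.
2) X + S = 8 + 1 = 9; 9 < 10, bound 10 not met — fails.
3) 2X + 3U = 2(8) + 3(2) = 22 — holds.
4) U = 2 is even — fails.

No — constraints 1, 2, and 4 are not satisfied.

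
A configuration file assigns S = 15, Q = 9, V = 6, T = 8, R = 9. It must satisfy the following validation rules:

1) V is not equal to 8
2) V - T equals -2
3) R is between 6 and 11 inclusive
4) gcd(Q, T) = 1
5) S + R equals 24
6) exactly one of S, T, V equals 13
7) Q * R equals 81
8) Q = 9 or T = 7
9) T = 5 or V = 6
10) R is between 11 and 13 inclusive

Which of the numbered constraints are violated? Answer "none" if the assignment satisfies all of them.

Constraints 6 and 10 are violated.

1) V = 6, and 6 ≠ 8 — holds.
2) V - T = 6 - 8 = -2 — holds.
3) R = 9 lies in [6, 11] — holds.
4) gcd(9, 8) = 1 — holds.
5) S + R = 15 + 9 = 24 — holds.
6) S=15, T=8, V=6; 0 of them equal 13, not exactly one — fails.
7) Q * R = 9 * 9 = 81 — holds.
8) Q = 9 = 9 (first disjunct) — holds.
9) T = 8 ≠ 5, but V = 6 = 6 (second disjunct) — holds.
10) R = 9 is outside [11, 13] — fails.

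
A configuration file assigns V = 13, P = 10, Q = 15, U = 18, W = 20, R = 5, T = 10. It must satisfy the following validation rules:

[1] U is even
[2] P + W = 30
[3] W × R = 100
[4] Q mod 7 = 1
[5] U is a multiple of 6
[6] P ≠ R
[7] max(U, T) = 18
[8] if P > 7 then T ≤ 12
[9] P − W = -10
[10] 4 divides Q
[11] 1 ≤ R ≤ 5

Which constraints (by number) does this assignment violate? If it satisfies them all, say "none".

Constraint 10 does not hold.

[1] U = 18 is even — holds.
[2] P + W = 10 + 20 = 30 — holds.
[3] W × R = 20 × 5 = 100 — holds.
[4] 15 mod 7 = 1 — holds.
[5] 18 / 6 = 3, so 6 divides 18 — holds.
[6] P = 10, R = 5; distinct — holds.
[7] max(18, 10) = 18 — holds.
[8] P = 10 > 7, so we need T ≤ 12; T = 10 ≤ 12 — holds.
[9] P − W = 10 − 20 = -10 — holds.
[10] 15 = 4×3 + 3, so 4 does not divide 15 — fails.
[11] R = 5 lies in [1, 5] — holds.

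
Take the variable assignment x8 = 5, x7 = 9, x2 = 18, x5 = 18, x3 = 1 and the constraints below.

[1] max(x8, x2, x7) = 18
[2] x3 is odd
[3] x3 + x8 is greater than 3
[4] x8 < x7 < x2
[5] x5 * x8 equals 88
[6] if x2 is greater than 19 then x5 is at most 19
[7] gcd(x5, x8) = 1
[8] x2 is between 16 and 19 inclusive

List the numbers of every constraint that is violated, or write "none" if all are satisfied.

Violated: 5.

[1] max(5, 18, 9) = 18  ✔
[2] x3 = 1 is odd  ✔
[3] x3 + x8 = 1 + 5 = 6; 6 > 3  ✔
[4] values 5 < 9 < 18  ✔
[5] x5 * x8 = 18 * 5 = 90, not 88  ✘
[6] x2 = 18, not > 19; antecedent false, conditional vacuously true  ✔
[7] gcd(18, 5) = 1  ✔
[8] x2 = 18 lies in [16, 19]  ✔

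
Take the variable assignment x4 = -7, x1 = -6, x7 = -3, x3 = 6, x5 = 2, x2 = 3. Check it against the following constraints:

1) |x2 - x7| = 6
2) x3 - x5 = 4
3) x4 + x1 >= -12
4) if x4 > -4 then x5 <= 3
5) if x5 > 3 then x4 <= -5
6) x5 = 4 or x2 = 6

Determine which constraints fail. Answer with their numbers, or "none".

1) |3 - (-3)| = 6  OK
2) x3 - x5 = 6 - 2 = 4  OK
3) x4 + x1 = -7 + (-6) = -13; -13 < -12, bound -12 not met  FAIL
4) x4 = -7, not > -4; antecedent false, conditional vacuously true  OK
5) x5 = 2, not > 3; antecedent false, conditional vacuously true  OK
6) x5 = 2 ≠ 4 and x2 = 3 ≠ 6; both disjuncts false  FAIL

Violated: 3 and 6.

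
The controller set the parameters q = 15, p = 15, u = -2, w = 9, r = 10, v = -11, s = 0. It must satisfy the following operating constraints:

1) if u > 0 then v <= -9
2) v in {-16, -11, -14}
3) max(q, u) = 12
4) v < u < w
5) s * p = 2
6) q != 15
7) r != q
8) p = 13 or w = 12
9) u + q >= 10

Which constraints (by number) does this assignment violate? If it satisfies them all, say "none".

1) u = -2, not > 0; antecedent false, conditional vacuously true — OK.
2) v = -11 is in {-16, -11, -14} — OK.
3) max(15, -2) = 15, not 12 — violated.
4) values -11 < -2 < 9 — OK.
5) s * p = 0 * 15 = 0, not 2 — violated.
6) q = 15, but 15 is required to differ — violated.
7) r = 10, q = 15; distinct — OK.
8) p = 15 ≠ 13 and w = 9 ≠ 12; both disjuncts false — violated.
9) u + q = -2 + 15 = 13; 13 ≥ 10 — OK.

Violated: 3, 5, 6, and 8.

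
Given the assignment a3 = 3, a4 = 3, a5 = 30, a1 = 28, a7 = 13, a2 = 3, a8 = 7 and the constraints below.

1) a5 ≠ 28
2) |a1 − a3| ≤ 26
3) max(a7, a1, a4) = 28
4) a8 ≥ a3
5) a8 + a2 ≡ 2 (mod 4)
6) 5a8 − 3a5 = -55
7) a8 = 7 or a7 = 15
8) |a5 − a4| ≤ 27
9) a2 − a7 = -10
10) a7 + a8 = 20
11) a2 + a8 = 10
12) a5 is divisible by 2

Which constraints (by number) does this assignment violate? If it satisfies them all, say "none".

Yes — all constraints hold.

1) a5 = 30, and 30 ≠ 28 — holds.
2) |28 − 3| = 25; 25 ≤ 26 — holds.
3) max(13, 28, 3) = 28 — holds.
4) a8 = 7, a3 = 3; 7 ≥ 3 — holds.
5) a8 + a2 = 10; 10 mod 4 = 2 — holds.
6) 5a8 − 3a5 = 5(7) − 3(30) = -55 — holds.
7) a8 = 7 = 7 (first disjunct) — holds.
8) |30 − 3| = 27; 27 ≤ 27 — holds.
9) a2 − a7 = 3 − 13 = -10 — holds.
10) a7 + a8 = 13 + 7 = 20 — holds.
11) a2 + a8 = 3 + 7 = 10 — holds.
12) 30 / 2 = 15, so 2 divides 30 — holds.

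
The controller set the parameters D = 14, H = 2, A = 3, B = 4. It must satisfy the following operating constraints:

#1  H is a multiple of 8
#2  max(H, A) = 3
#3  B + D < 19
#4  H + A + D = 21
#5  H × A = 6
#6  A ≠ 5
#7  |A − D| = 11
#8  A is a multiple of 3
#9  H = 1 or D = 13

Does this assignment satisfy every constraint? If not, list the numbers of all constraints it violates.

#1 2 = 8×0 + 2, so 8 does not divide 2 — fails.
#2 max(2, 3) = 3 — holds.
#3 B + D = 4 + 14 = 18; 18 < 19 — holds.
#4 H + A + D = 2 + 3 + 14 = 19, not 21 — fails.
#5 H × A = 2 × 3 = 6 — holds.
#6 A = 3, and 3 ≠ 5 — holds.
#7 |3 − 14| = 11 — holds.
#8 3 / 3 = 1, so 3 divides 3 — holds.
#9 H = 2 ≠ 1 and D = 14 ≠ 13; both disjuncts false — fails.

Constraints 1, 4, and 9 are violated.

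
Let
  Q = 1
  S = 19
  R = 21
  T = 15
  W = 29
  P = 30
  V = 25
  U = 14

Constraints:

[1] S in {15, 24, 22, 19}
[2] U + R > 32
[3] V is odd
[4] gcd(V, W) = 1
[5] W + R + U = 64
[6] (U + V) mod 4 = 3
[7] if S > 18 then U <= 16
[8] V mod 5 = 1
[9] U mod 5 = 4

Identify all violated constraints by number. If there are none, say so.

[1] S = 19 is in {15, 24, 22, 19} — OK.
[2] U + R = 14 + 21 = 35; 35 > 32 — OK.
[3] V = 25 is odd — OK.
[4] gcd(25, 29) = 1 — OK.
[5] W + R + U = 29 + 21 + 14 = 64 — OK.
[6] U + V = 39; 39 mod 4 = 3 — OK.
[7] S = 19 > 18, so we need U ≤ 16; U = 14 ≤ 16 — OK.
[8] 25 mod 5 = 0, not 1 — violated.
[9] 14 mod 5 = 4 — OK.

Violated: 8.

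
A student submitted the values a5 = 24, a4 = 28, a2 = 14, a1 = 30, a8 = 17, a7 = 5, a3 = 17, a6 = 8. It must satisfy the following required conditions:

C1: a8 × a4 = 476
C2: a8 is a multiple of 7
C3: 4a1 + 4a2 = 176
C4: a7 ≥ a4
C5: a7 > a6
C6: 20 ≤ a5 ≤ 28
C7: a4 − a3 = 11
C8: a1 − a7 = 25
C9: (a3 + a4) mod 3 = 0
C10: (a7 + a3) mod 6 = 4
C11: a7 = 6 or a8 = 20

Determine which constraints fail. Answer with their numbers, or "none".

Violated: 2, 4, 5, and 11.

C1: a8 × a4 = 17 × 28 = 476 — holds.
C2: 17 = 7×2 + 3, so 7 does not divide 17 — fails.
C3: 4a1 + 4a2 = 4(30) + 4(14) = 176 — holds.
C4: a7 = 5, a4 = 28; 5 < 28 (want ≥) — fails.
C5: a7 = 5, a6 = 8; 5 ≤ 8 (want >) — fails.
C6: a5 = 24 lies in [20, 28] — holds.
C7: a4 − a3 = 28 − 17 = 11 — holds.
C8: a1 − a7 = 30 − 5 = 25 — holds.
C9: a3 + a4 = 45; 45 mod 3 = 0 — holds.
C10: a7 + a3 = 22; 22 mod 6 = 4 — holds.
C11: a7 = 5 ≠ 6 and a8 = 17 ≠ 20; both disjuncts false — fails.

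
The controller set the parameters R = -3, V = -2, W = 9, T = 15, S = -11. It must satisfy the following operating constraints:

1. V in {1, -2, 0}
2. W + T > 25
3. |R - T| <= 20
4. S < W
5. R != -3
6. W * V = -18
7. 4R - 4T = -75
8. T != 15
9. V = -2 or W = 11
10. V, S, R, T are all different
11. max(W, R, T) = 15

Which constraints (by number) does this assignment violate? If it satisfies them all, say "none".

Constraints 2, 5, 7, and 8 are violated.

1. V = -2 is in {1, -2, 0} — holds.
2. W + T = 9 + 15 = 24; 24 ≤ 25, bound 25 not met — does not hold.
3. |-3 - 15| = 18; 18 ≤ 20 — holds.
4. S = -11, W = 9; -11 < 9 — holds.
5. R = -3, but -3 is required to differ — does not hold.
6. W * V = 9 * (-2) = -18 — holds.
7. 4R - 4T = 4(-3) - 4(15) = -72, not -75 — does not hold.
8. T = 15, but 15 is required to differ — does not hold.
9. V = -2 = -2 (first disjunct) — holds.
10. values -2, -11, -3, 15 are pairwise distinct — holds.
11. max(9, -3, 15) = 15 — holds.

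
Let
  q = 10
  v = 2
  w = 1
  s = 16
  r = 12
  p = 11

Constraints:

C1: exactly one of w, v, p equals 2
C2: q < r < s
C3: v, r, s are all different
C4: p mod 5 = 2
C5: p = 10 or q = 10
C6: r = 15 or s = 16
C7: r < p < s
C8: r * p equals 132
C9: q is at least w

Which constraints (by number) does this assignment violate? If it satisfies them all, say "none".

C1: w=1, v=2, p=11; 1 of them equals 2  yes
C2: values 10 < 12 < 16  yes
C3: values 2, 12, 16 are pairwise distinct  yes
C4: 11 mod 5 = 1, not 2  no
C5: p = 11 ≠ 10, but q = 10 = 10 (second disjunct)  yes
C6: r = 12 ≠ 15, but s = 16 = 16 (second disjunct)  yes
C7: values 12, 11, 16; r = 12 is not < p = 11  no
C8: r * p = 12 * 11 = 132  yes
C9: q = 10, w = 1; 10 ≥ 1  yes

Constraints 4 and 7 are violated.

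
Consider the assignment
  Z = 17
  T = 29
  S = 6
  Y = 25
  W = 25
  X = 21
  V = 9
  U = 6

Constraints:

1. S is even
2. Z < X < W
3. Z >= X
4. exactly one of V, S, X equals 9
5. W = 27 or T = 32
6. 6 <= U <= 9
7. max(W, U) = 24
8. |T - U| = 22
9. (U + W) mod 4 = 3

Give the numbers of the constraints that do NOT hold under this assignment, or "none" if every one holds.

1. S = 6 is even — holds.
2. values 17 < 21 < 25 — holds.
3. Z = 17, X = 21; 17 < 21 (want ≥) — does not hold.
4. V=9, S=6, X=21; 1 of them equals 9 — holds.
5. W = 25 ≠ 27 and T = 29 ≠ 32; both disjuncts false — does not hold.
6. U = 6 lies in [6, 9] — holds.
7. max(25, 6) = 25, not 24 — does not hold.
8. |29 - 6| = 23, not 22 — does not hold.
9. U + W = 31; 31 mod 4 = 3 — holds.

The assignment fails constraints 3, 5, 7, and 8.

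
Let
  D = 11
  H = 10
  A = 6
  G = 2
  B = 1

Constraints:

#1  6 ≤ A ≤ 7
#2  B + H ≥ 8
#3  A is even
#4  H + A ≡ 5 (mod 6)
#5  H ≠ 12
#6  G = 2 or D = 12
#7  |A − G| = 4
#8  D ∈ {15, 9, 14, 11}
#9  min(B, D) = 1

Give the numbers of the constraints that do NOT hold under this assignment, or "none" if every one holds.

Constraint 4 does not hold.

#1 A = 6 lies in [6, 7] — satisfied.
#2 B + H = 1 + 10 = 11; 11 ≥ 8 — satisfied.
#3 A = 6 is even — satisfied.
#4 H + A = 16; 16 mod 6 = 4, not 5 — violated.
#5 H = 10, and 10 ≠ 12 — satisfied.
#6 G = 2 = 2 (first disjunct) — satisfied.
#7 |6 − 2| = 4 — satisfied.
#8 D = 11 is in {15, 9, 14, 11} — satisfied.
#9 min(1, 11) = 1 — satisfied.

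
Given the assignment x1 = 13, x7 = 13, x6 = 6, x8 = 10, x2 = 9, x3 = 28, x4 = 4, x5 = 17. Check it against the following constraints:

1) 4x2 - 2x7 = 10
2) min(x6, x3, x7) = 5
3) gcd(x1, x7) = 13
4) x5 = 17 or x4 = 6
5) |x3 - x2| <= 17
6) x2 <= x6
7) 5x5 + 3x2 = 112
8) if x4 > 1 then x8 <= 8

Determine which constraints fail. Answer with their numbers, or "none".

Constraints 2, 5, 6, and 8 are violated.

1) 4x2 - 2x7 = 4(9) - 2(13) = 10 — holds.
2) min(6, 28, 13) = 6, not 5 — does not hold.
3) gcd(13, 13) = 13 — holds.
4) x5 = 17 = 17 (first disjunct) — holds.
5) |28 - 9| = 19; 19 > 17, exceeds bound 17 — does not hold.
6) x2 = 9, x6 = 6; 9 > 6 (want ≤) — does not hold.
7) 5x5 + 3x2 = 5(17) + 3(9) = 112 — holds.
8) x4 = 4 > 1, so we need x8 ≤ 8; but x8 = 10 > 8 — does not hold.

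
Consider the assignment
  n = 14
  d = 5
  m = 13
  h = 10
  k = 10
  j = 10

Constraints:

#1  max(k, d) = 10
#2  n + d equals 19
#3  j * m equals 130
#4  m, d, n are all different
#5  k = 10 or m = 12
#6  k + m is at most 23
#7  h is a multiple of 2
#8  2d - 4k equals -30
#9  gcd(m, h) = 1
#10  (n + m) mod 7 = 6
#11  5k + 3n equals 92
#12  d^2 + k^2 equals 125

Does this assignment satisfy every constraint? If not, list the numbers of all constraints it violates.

#1 max(10, 5) = 10 — satisfied.
#2 n + d = 14 + 5 = 19 — satisfied.
#3 j * m = 10 * 13 = 130 — satisfied.
#4 values 13, 5, 14 are pairwise distinct — satisfied.
#5 k = 10 = 10 (first disjunct) — satisfied.
#6 k + m = 10 + 13 = 23; 23 ≤ 23 — satisfied.
#7 10 / 2 = 5, so 2 divides 10 — satisfied.
#8 2d - 4k = 2(5) - 4(10) = -30 — satisfied.
#9 gcd(13, 10) = 1 — satisfied.
#10 n + m = 27; 27 mod 7 = 6 — satisfied.
#11 5k + 3n = 5(10) + 3(14) = 92 — satisfied.
#12 d^2 + k^2 = 5^2 + 10^2 = 25 + 100 = 125 — satisfied.

The assignment satisfies every constraint.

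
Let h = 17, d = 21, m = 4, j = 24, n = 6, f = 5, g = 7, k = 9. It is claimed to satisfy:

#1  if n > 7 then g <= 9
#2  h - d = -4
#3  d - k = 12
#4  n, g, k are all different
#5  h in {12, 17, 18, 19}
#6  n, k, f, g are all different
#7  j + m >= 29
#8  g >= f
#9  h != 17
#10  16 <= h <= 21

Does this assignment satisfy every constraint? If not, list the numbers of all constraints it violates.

Constraints 7 and 9 do not hold.

#1 n = 6, not > 7; antecedent false, conditional vacuously true — holds.
#2 h - d = 17 - 21 = -4 — holds.
#3 d - k = 21 - 9 = 12 — holds.
#4 values 6, 7, 9 are pairwise distinct — holds.
#5 h = 17 is in {12, 17, 18, 19} — holds.
#6 values 6, 9, 5, 7 are pairwise distinct — holds.
#7 j + m = 24 + 4 = 28; 28 < 29, bound 29 not met — does not hold.
#8 g = 7, f = 5; 7 ≥ 5 — holds.
#9 h = 17, but 17 is required to differ — does not hold.
#10 h = 17 lies in [16, 21] — holds.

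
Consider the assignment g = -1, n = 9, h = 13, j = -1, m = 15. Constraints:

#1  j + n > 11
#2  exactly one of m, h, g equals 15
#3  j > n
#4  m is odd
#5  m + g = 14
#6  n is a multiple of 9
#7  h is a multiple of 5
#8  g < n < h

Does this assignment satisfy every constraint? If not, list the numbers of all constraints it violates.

#1 j + n = -1 + 9 = 8; 8 ≤ 11, bound 11 not met  false
#2 m=15, h=13, g=-1; 1 of them equals 15  true
#3 j = -1, n = 9; -1 ≤ 9 (want >)  false
#4 m = 15 is odd  true
#5 m + g = 15 + (-1) = 14  true
#6 9 / 9 = 1, so 9 divides 9  true
#7 13 = 5×2 + 3, so 5 does not divide 13  false
#8 values -1 < 9 < 13  true

No — constraints 1, 3, 7 are not satisfied.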